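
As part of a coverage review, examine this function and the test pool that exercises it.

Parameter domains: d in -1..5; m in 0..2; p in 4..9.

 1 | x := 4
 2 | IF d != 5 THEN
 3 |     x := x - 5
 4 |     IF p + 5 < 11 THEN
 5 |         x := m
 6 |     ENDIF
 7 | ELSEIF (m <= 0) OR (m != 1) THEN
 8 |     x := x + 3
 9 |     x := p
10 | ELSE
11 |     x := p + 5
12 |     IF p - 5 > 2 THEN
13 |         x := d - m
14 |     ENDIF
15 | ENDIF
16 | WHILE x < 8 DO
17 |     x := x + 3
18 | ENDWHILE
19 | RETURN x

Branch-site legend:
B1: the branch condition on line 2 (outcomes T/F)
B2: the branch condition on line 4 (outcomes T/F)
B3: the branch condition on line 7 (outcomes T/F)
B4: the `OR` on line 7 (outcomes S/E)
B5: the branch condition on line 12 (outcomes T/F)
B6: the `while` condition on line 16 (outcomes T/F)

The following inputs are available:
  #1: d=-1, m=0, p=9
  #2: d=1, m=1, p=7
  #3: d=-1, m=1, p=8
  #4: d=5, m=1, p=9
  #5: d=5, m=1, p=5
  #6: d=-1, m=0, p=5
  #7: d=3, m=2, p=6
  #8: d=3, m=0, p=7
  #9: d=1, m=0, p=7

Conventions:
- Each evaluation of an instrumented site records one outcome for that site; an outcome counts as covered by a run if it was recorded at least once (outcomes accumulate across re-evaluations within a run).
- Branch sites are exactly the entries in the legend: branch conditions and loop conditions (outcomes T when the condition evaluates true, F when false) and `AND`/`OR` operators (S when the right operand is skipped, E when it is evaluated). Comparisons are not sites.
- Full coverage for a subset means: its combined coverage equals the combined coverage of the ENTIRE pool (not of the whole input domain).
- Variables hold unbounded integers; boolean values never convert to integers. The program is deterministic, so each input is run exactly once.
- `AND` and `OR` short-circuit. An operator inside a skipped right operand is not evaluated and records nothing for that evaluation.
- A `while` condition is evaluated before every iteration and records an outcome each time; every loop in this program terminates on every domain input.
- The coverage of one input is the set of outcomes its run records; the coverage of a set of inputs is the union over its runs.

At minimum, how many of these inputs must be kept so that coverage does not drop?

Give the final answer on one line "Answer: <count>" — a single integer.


#1 (d=-1, m=0, p=9) -> B1->T, B2->F, B6->T, B6->T, B6->T, B6->F; covered: B1=T, B2=F, B6=T, B6=F
#2 (d=1, m=1, p=7) -> B1->T, B2->F, B6->T, B6->T, B6->T, B6->F; covered: B1=T, B2=F, B6=T, B6=F
#3 (d=-1, m=1, p=8) -> B1->T, B2->F, B6->T, B6->T, B6->T, B6->F; covered: B1=T, B2=F, B6=T, B6=F
#4 (d=5, m=1, p=9) -> B1->F, B4->E, B3->F, B5->T, B6->T, B6->T, B6->F; covered: B1=F, B3=F, B4=E, B5=T, B6=T, B6=F
#5 (d=5, m=1, p=5) -> B1->F, B4->E, B3->F, B5->F, B6->F; covered: B1=F, B3=F, B4=E, B5=F, B6=F
#6 (d=-1, m=0, p=5) -> B1->T, B2->T, B6->T, B6->T, B6->T, B6->F; covered: B1=T, B2=T, B6=T, B6=F
#7 (d=3, m=2, p=6) -> B1->T, B2->F, B6->T, B6->T, B6->T, B6->F; covered: B1=T, B2=F, B6=T, B6=F
#8 (d=3, m=0, p=7) -> B1->T, B2->F, B6->T, B6->T, B6->T, B6->F; covered: B1=T, B2=F, B6=T, B6=F
#9 (d=1, m=0, p=7) -> B1->T, B2->F, B6->T, B6->T, B6->T, B6->F; covered: B1=T, B2=F, B6=T, B6=F
pool-wide coverage (10 outcomes): B1=T, B1=F, B2=T, B2=F, B3=F, B4=E, B5=T, B5=F, B6=T, B6=F
checked all size-1 subsets: none covers 10 outcomes (max 6/10)
checked all size-2 subsets: none covers 10 outcomes (max 8/10)
checked all size-3 subsets: none covers 10 outcomes (max 9/10)
the canonical winner is {1, 4, 5, 6}: size 4, full 10-outcome coverage, earliest index list among size-4 covers
Answer: 4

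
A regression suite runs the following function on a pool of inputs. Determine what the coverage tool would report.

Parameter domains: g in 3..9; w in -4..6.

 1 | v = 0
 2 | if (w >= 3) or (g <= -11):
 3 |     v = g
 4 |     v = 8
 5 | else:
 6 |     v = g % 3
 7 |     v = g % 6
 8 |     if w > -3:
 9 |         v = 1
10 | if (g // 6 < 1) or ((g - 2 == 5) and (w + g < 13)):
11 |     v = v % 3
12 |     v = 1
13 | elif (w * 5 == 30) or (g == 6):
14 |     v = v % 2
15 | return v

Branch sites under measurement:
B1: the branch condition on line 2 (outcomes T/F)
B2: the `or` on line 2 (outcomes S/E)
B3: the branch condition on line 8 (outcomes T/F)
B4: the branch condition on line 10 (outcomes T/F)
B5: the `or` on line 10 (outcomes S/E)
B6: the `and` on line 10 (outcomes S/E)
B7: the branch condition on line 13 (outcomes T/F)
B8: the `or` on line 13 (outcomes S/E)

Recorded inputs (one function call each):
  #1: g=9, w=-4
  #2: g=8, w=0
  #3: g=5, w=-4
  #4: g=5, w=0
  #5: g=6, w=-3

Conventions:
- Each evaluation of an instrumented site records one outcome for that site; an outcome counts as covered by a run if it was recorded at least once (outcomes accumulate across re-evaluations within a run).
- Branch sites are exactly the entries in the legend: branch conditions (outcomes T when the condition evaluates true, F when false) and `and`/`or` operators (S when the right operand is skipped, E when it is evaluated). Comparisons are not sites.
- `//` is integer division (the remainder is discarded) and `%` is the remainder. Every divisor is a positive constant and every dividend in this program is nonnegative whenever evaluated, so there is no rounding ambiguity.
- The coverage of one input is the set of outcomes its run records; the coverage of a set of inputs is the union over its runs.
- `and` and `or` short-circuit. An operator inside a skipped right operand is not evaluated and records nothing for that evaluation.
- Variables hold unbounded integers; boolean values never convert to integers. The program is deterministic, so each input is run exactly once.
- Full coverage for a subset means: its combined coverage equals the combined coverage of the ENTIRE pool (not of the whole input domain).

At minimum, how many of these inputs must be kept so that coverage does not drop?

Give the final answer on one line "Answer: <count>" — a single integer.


input #1, g=9, w=-4: outcomes B1=F, B2=E, B3=F, B4=F, B5=E, B6=S, B7=F, B8=E
input #2, g=8, w=0: outcomes B1=F, B2=E, B3=T, B4=F, B5=E, B6=S, B7=F, B8=E
input #3, g=5, w=-4: outcomes B1=F, B2=E, B3=F, B4=T, B5=S
input #4, g=5, w=0: outcomes B1=F, B2=E, B3=T, B4=T, B5=S
input #5, g=6, w=-3: outcomes B1=F, B2=E, B3=F, B4=F, B5=E, B6=S, B7=T, B8=E
pool-wide coverage (12 outcomes): B1=F, B2=E, B3=T, B3=F, B4=T, B4=F, B5=S, B5=E, B6=S, B7=T, B7=F, B8=E
checked all size-1 subsets: none covers 12 outcomes (max 8/12)
checked all size-2 subsets: none covers 12 outcomes (max 11/12)
the canonical winner is {1, 4, 5}: size 3, full 12-outcome coverage, earliest index list among size-3 covers
Answer: 3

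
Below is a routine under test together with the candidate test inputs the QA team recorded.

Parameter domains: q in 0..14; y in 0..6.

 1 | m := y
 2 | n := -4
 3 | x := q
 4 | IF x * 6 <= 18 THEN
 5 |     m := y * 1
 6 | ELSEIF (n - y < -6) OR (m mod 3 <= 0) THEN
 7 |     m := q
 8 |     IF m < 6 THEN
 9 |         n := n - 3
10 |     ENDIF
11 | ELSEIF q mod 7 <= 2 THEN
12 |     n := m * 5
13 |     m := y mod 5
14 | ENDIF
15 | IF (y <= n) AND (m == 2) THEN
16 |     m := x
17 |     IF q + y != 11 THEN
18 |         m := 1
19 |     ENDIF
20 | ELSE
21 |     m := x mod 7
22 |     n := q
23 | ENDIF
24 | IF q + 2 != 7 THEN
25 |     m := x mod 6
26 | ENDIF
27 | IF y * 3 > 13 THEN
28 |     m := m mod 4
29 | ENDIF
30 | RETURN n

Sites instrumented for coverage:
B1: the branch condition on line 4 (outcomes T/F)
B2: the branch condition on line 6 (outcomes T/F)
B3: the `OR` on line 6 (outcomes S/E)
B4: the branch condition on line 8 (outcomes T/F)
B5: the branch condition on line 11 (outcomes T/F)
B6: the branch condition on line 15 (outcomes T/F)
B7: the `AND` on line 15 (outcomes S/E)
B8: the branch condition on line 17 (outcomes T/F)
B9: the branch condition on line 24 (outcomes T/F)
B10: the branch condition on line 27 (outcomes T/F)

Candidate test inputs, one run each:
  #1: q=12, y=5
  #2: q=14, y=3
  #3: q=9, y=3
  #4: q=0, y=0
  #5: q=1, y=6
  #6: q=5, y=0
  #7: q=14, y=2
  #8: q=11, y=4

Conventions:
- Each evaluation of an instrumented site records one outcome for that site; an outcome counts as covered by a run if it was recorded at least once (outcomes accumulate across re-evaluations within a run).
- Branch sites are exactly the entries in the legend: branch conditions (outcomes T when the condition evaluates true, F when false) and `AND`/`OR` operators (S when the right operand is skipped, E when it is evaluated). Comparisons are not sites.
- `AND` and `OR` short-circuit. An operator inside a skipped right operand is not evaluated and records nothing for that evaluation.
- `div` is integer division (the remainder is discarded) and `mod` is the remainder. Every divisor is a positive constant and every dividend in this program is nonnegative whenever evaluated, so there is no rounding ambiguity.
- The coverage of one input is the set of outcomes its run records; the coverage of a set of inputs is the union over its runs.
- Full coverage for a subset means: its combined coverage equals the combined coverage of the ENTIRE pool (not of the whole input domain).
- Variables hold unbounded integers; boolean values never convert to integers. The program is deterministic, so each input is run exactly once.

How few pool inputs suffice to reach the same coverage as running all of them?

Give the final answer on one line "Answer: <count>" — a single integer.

input #1, q=12, y=5: events B1->F, B3->S, B2->T, B4->F, B7->S, B6->F, B9->T, B10->T; outcomes B1=F, B2=T, B3=S, B4=F, B6=F, B7=S, B9=T, B10=T
input #2, q=14, y=3: events B1->F, B3->S, B2->T, B4->F, B7->S, B6->F, B9->T, B10->F; outcomes B1=F, B2=T, B3=S, B4=F, B6=F, B7=S, B9=T, B10=F
input #3, q=9, y=3: events B1->F, B3->S, B2->T, B4->F, B7->S, B6->F, B9->T, B10->F; outcomes B1=F, B2=T, B3=S, B4=F, B6=F, B7=S, B9=T, B10=F
input #4, q=0, y=0: events B1->T, B7->S, B6->F, B9->T, B10->F; outcomes B1=T, B6=F, B7=S, B9=T, B10=F
input #5, q=1, y=6: events B1->T, B7->S, B6->F, B9->T, B10->T; outcomes B1=T, B6=F, B7=S, B9=T, B10=T
input #6, q=5, y=0: events B1->F, B3->E, B2->T, B4->T, B7->S, B6->F, B9->F, B10->F; outcomes B1=F, B2=T, B3=E, B4=T, B6=F, B7=S, B9=F, B10=F
input #7, q=14, y=2: events B1->F, B3->E, B2->F, B5->T, B7->E, B6->T, B8->T, B9->T, B10->F; outcomes B1=F, B2=F, B3=E, B5=T, B6=T, B7=E, B8=T, B9=T, B10=F
input #8, q=11, y=4: events B1->F, B3->S, B2->T, B4->F, B7->S, B6->F, B9->T, B10->F; outcomes B1=F, B2=T, B3=S, B4=F, B6=F, B7=S, B9=T, B10=F
union over all inputs: B1=T, B1=F, B2=T, B2=F, B3=S, B3=E, B4=T, B4=F, B5=T, B6=T, B6=F, B7=S, B7=E, B8=T, B9=T, B9=F, B10=T, B10=F (18 outcomes)
size 1 is not enough: best union over all size-1 subsets is 9/18
size 2 is not enough: best union over all size-2 subsets is 15/18
size 3 is not enough: best union over all size-3 subsets is 17/18
inputs {1, 4, 6, 7} (size 4) cover everything; no size-4 subset with a lexicographically smaller index list covers all 18

Answer: 4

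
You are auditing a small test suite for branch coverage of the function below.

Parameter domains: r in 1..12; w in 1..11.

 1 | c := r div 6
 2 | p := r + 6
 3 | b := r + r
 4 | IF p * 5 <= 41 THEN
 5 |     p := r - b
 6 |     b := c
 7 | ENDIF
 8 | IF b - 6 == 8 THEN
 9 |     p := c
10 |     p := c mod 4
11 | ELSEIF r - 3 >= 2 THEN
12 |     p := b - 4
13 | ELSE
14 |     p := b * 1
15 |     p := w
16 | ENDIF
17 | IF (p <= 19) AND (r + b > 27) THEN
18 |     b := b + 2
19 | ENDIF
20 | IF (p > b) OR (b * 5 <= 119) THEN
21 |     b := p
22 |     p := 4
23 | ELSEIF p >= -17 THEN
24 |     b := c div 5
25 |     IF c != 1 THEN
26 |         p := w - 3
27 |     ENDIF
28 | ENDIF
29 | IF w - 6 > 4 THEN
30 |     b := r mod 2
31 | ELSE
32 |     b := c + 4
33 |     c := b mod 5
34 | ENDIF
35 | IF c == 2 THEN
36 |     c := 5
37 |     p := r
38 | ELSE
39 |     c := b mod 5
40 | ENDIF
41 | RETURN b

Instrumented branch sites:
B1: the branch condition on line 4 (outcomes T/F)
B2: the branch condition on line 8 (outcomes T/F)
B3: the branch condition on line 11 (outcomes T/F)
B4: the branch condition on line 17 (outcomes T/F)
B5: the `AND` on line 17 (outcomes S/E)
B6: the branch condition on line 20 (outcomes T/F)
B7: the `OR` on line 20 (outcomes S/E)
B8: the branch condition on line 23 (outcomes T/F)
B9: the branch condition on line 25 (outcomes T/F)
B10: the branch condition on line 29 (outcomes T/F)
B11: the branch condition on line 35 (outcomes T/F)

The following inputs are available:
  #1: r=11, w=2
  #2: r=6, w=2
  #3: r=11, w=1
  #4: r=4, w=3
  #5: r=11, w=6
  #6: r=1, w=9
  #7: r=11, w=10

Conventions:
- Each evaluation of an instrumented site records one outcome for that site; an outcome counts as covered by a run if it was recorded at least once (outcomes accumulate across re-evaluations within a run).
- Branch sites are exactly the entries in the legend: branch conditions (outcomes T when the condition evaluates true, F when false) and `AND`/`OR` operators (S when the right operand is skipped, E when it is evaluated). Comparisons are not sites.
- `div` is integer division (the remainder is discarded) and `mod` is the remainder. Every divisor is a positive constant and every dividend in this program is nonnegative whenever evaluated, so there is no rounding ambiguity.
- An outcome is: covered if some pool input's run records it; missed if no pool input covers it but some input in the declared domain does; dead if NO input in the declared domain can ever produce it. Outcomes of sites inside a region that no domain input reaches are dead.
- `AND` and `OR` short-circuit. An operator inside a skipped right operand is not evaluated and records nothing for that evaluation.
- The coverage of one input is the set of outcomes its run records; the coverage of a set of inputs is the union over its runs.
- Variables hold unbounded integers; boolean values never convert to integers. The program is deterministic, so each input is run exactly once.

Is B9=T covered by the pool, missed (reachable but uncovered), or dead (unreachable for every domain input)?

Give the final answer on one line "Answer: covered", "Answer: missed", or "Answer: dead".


no pool input records B9=T
but domain input (r=12, w=1) does record it -> reachable, so missed
Answer: missed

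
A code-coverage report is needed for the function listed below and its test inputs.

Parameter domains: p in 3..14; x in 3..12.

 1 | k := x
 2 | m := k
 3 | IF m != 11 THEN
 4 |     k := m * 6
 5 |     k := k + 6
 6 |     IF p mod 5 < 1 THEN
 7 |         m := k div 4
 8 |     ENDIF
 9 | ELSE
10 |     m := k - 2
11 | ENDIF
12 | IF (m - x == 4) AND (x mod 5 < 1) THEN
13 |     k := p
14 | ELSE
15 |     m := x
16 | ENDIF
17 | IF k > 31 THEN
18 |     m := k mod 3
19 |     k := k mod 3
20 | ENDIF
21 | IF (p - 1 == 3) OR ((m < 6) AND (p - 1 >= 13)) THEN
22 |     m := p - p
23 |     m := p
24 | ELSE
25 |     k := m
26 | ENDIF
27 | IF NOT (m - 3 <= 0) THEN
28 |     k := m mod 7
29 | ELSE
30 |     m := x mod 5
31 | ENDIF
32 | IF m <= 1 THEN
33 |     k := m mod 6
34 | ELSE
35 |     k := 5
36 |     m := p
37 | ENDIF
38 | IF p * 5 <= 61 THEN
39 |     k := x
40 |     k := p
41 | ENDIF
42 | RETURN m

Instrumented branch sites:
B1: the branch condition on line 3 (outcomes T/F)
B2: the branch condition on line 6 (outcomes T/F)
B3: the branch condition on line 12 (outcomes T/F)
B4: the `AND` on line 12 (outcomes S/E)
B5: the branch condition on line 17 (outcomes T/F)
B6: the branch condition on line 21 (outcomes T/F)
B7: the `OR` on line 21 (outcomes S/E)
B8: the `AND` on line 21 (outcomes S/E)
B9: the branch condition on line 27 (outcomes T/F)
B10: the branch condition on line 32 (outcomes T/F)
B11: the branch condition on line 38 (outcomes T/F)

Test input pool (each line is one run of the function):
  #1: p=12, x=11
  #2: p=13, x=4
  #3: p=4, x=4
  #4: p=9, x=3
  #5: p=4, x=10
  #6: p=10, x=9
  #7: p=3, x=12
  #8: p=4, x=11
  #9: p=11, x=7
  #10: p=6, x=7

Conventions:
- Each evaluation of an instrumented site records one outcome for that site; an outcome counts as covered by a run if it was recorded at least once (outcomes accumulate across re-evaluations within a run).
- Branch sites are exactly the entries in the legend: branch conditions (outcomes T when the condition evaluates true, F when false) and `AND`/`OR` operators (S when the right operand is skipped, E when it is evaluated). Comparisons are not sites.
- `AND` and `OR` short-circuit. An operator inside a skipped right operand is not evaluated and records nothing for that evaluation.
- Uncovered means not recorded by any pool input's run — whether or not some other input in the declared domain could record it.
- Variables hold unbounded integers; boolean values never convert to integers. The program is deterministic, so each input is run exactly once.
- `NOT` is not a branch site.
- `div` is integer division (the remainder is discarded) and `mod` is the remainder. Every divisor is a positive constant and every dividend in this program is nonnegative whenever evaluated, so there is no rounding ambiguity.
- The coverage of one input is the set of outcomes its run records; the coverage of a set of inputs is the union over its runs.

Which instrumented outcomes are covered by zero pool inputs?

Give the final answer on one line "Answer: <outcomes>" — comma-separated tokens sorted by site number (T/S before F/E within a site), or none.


run #1 (p=12, x=11) records B1=F, B3=F, B4=S, B5=F, B6=F, B7=E, B8=S, B9=T, B10=F, B11=T
run #2 (p=13, x=4) records B1=T, B2=F, B3=F, B4=S, B5=F, B6=F, B7=E, B8=E, B9=T, B10=F, B11=F
run #3 (p=4, x=4) records B1=T, B2=F, B3=F, B4=S, B5=F, B6=T, B7=S, B9=T, B10=F, B11=T
run #4 (p=9, x=3) records B1=T, B2=F, B3=F, B4=S, B5=F, B6=F, B7=E, B8=E, B9=F, B10=F, B11=T
run #5 (p=4, x=10) records B1=T, B2=F, B3=F, B4=S, B5=T, B6=T, B7=S, B9=T, B10=F, B11=T
run #6 (p=10, x=9) records B1=T, B2=T, B3=F, B4=S, B5=T, B6=F, B7=E, B8=E, B9=F, B10=F, B11=T
run #7 (p=3, x=12) records B1=T, B2=F, B3=F, B4=S, B5=T, B6=F, B7=E, B8=E, B9=F, B10=F, B11=T
run #8 (p=4, x=11) records B1=F, B3=F, B4=S, B5=F, B6=T, B7=S, B9=T, B10=F, B11=T
run #9 (p=11, x=7) records B1=T, B2=F, B3=F, B4=S, B5=T, B6=F, B7=E, B8=E, B9=F, B10=F, B11=T
run #10 (p=6, x=7) records B1=T, B2=F, B3=F, B4=S, B5=T, B6=F, B7=E, B8=E, B9=F, B10=F, B11=T
union over the pool: B1=T, B1=F, B2=T, B2=F, B3=F, B4=S, B5=T, B5=F, B6=T, B6=F, B7=S, B7=E, B8=S, B8=E, B9=T, B9=F, B10=F, B11=T, B11=F
uncovered (3 of 22): B3=T, B4=E, B10=T
Answer: B3=T, B4=E, B10=T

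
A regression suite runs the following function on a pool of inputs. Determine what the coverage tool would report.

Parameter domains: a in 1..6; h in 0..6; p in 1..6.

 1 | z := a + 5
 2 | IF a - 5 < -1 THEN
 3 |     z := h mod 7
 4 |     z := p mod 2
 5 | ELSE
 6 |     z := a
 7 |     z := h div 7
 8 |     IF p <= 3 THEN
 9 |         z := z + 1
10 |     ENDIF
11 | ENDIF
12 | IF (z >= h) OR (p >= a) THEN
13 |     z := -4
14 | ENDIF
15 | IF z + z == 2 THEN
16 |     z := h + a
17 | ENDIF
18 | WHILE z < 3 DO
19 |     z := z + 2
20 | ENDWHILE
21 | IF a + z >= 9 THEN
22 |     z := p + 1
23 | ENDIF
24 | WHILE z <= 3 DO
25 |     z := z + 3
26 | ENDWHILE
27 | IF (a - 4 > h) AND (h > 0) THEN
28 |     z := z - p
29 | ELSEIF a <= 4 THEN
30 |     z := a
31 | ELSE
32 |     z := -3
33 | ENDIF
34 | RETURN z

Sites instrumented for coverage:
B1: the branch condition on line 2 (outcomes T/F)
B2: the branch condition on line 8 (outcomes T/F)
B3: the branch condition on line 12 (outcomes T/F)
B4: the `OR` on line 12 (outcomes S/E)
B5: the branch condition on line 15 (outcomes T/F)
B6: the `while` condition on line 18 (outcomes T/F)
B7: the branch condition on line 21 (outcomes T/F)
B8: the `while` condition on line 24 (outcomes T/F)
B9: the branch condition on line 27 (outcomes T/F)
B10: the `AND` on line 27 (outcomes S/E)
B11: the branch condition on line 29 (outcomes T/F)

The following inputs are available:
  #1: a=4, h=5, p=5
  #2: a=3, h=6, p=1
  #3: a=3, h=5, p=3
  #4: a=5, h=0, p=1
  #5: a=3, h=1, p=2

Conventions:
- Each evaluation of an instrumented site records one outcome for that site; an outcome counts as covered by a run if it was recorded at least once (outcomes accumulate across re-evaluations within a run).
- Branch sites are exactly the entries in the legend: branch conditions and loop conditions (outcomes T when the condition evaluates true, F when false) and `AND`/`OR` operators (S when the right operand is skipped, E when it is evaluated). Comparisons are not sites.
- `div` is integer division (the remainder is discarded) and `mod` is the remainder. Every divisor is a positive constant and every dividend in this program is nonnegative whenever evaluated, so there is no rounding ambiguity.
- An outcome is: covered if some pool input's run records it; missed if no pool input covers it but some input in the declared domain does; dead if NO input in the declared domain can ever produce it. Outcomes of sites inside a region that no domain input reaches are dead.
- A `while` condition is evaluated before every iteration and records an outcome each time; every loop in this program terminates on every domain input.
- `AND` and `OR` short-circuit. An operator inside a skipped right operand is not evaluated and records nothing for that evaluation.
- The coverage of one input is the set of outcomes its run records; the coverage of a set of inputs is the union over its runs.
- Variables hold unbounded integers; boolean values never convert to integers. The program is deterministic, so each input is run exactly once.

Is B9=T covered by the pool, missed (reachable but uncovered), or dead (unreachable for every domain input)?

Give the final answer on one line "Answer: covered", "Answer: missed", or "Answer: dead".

no pool input records B9=T
but domain input (a=6, h=1, p=1) does record it -> reachable, so missed

Answer: missed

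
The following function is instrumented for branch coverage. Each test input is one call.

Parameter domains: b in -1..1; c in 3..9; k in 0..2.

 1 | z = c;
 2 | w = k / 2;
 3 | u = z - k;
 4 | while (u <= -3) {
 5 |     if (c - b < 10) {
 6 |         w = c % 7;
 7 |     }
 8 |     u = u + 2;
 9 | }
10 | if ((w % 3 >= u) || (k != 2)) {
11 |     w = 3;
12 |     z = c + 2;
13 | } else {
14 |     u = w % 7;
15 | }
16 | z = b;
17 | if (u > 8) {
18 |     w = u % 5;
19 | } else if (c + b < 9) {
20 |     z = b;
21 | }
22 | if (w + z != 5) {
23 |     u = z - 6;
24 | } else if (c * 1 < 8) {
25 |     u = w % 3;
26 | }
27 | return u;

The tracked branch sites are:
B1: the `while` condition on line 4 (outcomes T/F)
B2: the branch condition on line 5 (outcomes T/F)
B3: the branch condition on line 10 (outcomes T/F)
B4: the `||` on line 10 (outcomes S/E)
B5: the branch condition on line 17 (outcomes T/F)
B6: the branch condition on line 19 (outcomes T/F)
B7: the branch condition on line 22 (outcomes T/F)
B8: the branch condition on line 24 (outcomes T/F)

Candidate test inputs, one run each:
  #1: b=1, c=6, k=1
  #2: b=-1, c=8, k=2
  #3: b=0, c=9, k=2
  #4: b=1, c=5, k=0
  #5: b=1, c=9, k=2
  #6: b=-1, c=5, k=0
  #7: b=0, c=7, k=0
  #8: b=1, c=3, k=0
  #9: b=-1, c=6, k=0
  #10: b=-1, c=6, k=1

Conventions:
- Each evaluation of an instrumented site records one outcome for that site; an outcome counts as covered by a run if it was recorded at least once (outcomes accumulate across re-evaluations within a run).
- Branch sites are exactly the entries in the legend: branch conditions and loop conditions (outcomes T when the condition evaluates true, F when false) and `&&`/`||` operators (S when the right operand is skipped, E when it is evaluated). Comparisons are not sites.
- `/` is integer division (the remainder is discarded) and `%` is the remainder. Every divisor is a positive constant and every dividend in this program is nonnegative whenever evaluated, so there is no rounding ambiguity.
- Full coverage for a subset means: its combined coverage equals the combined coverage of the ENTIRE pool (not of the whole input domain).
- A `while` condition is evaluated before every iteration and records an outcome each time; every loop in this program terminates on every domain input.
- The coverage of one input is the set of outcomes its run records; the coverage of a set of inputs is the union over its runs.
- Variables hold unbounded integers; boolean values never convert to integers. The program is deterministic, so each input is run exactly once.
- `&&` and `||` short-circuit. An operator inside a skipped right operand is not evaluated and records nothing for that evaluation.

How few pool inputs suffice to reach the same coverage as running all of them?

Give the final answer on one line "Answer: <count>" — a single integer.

run #1 (b=1, c=6, k=1) runs B1->F, B4->E, B3->T, B5->F, B6->T, B7->T; records B1=F, B3=T, B4=E, B5=F, B6=T, B7=T
run #2 (b=-1, c=8, k=2) runs B1->F, B4->E, B3->F, B5->F, B6->T, B7->T; records B1=F, B3=F, B4=E, B5=F, B6=T, B7=T
run #3 (b=0, c=9, k=2) runs B1->F, B4->E, B3->F, B5->F, B6->F, B7->T; records B1=F, B3=F, B4=E, B5=F, B6=F, B7=T
run #4 (b=1, c=5, k=0) runs B1->F, B4->E, B3->T, B5->F, B6->T, B7->T; records B1=F, B3=T, B4=E, B5=F, B6=T, B7=T
run #5 (b=1, c=9, k=2) runs B1->F, B4->E, B3->F, B5->F, B6->F, B7->T; records B1=F, B3=F, B4=E, B5=F, B6=F, B7=T
run #6 (b=-1, c=5, k=0) runs B1->F, B4->E, B3->T, B5->F, B6->T, B7->T; records B1=F, B3=T, B4=E, B5=F, B6=T, B7=T
run #7 (b=0, c=7, k=0) runs B1->F, B4->E, B3->T, B5->F, B6->T, B7->T; records B1=F, B3=T, B4=E, B5=F, B6=T, B7=T
run #8 (b=1, c=3, k=0) runs B1->F, B4->E, B3->T, B5->F, B6->T, B7->T; records B1=F, B3=T, B4=E, B5=F, B6=T, B7=T
run #9 (b=-1, c=6, k=0) runs B1->F, B4->E, B3->T, B5->F, B6->T, B7->T; records B1=F, B3=T, B4=E, B5=F, B6=T, B7=T
run #10 (b=-1, c=6, k=1) runs B1->F, B4->E, B3->T, B5->F, B6->T, B7->T; records B1=F, B3=T, B4=E, B5=F, B6=T, B7=T
the full pool covers 8 outcomes: B1=F, B3=T, B3=F, B4=E, B5=F, B6=T, B6=F, B7=T
every size-1 subset falls short of the 8 outcomes (best: 6/8)
the canonical winner is {1, 3}: size 2, full 8-outcome coverage, earliest index list among size-2 covers

Answer: 2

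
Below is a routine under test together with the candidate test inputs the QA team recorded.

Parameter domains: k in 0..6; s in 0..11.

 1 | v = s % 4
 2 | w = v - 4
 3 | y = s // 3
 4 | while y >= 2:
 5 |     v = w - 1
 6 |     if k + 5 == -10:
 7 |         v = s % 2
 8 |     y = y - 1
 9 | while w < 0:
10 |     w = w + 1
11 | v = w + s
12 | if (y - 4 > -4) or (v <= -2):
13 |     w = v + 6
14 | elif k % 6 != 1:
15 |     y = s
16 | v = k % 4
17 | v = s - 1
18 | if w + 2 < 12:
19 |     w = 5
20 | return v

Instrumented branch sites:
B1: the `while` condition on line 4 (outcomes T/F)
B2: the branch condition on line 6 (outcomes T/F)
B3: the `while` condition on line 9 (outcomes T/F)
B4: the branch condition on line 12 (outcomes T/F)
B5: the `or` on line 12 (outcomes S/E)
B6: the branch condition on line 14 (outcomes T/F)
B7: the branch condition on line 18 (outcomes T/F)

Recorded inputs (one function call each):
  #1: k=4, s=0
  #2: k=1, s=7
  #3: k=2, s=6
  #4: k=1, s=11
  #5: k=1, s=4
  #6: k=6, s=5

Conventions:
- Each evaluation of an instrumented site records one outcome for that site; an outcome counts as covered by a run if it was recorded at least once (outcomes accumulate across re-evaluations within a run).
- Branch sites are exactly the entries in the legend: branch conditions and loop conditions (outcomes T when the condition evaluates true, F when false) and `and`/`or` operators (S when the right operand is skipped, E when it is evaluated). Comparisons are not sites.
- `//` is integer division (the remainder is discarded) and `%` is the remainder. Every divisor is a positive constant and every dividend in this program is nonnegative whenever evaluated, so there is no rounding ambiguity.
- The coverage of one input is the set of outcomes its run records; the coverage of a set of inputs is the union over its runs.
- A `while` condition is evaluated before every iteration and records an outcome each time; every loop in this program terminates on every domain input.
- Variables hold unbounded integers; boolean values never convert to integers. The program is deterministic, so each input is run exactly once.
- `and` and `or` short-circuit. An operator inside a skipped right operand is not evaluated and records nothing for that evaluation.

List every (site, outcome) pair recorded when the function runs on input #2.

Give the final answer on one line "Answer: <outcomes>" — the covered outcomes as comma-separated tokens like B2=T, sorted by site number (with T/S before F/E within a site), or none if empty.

Tracing the run of input #2 (k=1, s=7):
  B1->T, B2->F, B1->F, B3->T, B3->F, B5->S, B4->T, B7->F
deduplicating events, the covered set is: B1=T, B1=F, B2=F, B3=T, B3=F, B4=T, B5=S, B7=F

Answer: B1=T, B1=F, B2=F, B3=T, B3=F, B4=T, B5=S, B7=F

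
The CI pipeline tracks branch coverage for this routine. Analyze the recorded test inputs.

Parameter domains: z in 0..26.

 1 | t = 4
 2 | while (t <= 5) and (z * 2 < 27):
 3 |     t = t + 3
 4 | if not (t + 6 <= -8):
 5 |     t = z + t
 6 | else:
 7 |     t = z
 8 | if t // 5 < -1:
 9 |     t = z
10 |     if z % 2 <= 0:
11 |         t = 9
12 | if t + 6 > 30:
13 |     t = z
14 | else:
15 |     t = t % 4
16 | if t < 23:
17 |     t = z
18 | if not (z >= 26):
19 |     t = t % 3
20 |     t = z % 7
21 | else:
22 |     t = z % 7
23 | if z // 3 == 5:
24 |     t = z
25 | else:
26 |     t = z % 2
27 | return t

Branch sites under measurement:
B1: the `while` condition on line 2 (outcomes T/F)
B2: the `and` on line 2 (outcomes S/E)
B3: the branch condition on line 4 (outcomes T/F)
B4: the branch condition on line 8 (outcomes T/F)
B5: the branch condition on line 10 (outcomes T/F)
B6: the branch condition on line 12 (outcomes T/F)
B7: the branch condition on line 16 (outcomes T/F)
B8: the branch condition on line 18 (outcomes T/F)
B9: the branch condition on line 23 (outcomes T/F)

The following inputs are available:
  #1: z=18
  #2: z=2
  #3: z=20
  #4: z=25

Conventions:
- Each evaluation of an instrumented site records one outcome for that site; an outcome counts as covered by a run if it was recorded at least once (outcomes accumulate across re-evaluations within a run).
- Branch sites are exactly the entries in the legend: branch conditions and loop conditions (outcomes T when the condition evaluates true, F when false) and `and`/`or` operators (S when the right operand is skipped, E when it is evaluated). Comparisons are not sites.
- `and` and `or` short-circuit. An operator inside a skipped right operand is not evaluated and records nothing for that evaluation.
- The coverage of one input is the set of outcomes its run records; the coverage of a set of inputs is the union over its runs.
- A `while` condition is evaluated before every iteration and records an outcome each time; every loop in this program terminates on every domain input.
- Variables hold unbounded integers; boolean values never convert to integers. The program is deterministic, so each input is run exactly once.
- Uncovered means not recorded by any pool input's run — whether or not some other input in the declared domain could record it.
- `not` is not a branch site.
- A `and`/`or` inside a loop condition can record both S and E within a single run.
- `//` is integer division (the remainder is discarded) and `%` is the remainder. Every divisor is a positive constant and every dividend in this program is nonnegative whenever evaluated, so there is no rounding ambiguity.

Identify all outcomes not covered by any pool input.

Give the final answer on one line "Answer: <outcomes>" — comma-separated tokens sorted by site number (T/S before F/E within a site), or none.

input #1, z=18: events B2->E, B1->F, B3->T, B4->F, B6->F, B7->T, B8->T, B9->F; outcomes B1=F, B2=E, B3=T, B4=F, B6=F, B7=T, B8=T, B9=F
input #2, z=2: events B2->E, B1->T, B2->S, B1->F, B3->T, B4->F, B6->F, B7->T, B8->T, B9->F; outcomes B1=T, B1=F, B2=S, B2=E, B3=T, B4=F, B6=F, B7=T, B8=T, B9=F
input #3, z=20: events B2->E, B1->F, B3->T, B4->F, B6->F, B7->T, B8->T, B9->F; outcomes B1=F, B2=E, B3=T, B4=F, B6=F, B7=T, B8=T, B9=F
input #4, z=25: events B2->E, B1->F, B3->T, B4->F, B6->T, B7->F, B8->T, B9->F; outcomes B1=F, B2=E, B3=T, B4=F, B6=T, B7=F, B8=T, B9=F
union over the pool: B1=T, B1=F, B2=S, B2=E, B3=T, B4=F, B6=T, B6=F, B7=T, B7=F, B8=T, B9=F
uncovered (6 of 18): B3=F, B4=T, B5=T, B5=F, B8=F, B9=T

Answer: B3=F, B4=T, B5=T, B5=F, B8=F, B9=T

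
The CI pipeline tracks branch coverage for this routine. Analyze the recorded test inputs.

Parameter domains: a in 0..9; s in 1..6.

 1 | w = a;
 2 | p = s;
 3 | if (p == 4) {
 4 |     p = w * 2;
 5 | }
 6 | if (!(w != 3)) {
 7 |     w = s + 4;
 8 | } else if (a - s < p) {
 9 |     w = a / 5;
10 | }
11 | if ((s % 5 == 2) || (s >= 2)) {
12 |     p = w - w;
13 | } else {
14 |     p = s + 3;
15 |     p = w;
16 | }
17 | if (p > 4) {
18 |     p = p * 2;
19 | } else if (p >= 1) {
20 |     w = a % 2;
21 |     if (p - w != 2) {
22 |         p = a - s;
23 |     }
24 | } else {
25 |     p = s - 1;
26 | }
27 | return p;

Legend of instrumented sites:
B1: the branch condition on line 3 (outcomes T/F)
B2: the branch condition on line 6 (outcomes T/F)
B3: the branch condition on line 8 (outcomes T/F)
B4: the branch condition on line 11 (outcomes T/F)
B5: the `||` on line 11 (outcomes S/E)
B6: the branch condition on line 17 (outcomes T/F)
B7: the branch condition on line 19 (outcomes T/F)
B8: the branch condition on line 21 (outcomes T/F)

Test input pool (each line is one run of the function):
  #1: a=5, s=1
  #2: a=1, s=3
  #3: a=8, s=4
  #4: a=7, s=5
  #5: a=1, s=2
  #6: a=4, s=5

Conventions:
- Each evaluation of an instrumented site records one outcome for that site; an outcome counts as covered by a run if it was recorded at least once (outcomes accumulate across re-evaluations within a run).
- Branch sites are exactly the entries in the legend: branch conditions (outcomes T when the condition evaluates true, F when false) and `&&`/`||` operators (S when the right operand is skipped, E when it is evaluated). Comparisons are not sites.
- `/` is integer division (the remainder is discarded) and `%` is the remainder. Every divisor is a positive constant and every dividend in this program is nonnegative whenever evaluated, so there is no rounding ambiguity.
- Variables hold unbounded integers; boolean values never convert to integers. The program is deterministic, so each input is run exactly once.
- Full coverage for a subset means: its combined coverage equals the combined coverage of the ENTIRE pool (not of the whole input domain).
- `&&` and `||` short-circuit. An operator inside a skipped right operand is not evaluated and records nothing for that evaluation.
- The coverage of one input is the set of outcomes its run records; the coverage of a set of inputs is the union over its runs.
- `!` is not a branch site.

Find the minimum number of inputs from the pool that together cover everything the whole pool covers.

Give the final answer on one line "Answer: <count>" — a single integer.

input #1 (a=5, s=1): covers B1=F, B2=F, B3=F, B4=F, B5=E, B6=T
input #2 (a=1, s=3): covers B1=F, B2=F, B3=T, B4=T, B5=E, B6=F, B7=F
input #3 (a=8, s=4): covers B1=T, B2=F, B3=T, B4=T, B5=E, B6=F, B7=F
input #4 (a=7, s=5): covers B1=F, B2=F, B3=T, B4=T, B5=E, B6=F, B7=F
input #5 (a=1, s=2): covers B1=F, B2=F, B3=T, B4=T, B5=S, B6=F, B7=F
input #6 (a=4, s=5): covers B1=F, B2=F, B3=T, B4=T, B5=E, B6=F, B7=F
pool-wide coverage (12 outcomes): B1=T, B1=F, B2=F, B3=T, B3=F, B4=T, B4=F, B5=S, B5=E, B6=T, B6=F, B7=F
size 1 is not enough: best union over all size-1 subsets is 7/12
size 2 is not enough: best union over all size-2 subsets is 11/12
inputs {1, 3, 5} (size 3) cover everything; no size-3 subset with a lexicographically smaller index list covers all 12

Answer: 3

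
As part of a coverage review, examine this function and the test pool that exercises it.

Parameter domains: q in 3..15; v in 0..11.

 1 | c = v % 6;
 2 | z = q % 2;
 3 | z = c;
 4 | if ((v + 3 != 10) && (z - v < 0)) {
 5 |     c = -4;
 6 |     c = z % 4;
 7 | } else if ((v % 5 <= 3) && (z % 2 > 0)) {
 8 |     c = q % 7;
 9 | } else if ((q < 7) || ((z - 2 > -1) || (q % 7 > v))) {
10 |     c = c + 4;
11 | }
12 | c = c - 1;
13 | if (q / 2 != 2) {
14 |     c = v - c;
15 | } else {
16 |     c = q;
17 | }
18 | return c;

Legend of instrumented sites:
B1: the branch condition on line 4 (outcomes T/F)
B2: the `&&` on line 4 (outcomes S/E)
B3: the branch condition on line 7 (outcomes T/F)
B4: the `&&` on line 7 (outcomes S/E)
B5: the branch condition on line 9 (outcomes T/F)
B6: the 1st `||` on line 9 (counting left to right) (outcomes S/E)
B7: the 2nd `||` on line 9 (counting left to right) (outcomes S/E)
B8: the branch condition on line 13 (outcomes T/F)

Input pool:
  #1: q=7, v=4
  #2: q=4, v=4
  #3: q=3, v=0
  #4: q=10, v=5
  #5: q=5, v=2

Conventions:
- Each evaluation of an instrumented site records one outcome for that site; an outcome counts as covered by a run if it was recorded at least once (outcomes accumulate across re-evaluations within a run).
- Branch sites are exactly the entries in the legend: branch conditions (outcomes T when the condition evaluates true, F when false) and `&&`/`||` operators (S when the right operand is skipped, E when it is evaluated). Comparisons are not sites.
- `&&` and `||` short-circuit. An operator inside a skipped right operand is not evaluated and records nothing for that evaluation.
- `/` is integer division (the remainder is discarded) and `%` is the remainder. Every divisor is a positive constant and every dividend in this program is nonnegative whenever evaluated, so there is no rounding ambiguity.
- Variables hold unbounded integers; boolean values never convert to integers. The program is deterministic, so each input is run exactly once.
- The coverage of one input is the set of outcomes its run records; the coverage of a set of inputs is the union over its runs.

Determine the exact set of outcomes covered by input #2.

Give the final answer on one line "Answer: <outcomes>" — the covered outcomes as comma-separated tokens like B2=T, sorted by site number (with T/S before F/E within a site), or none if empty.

Simulating input #2 (q=4, v=4) step by step:
  B2->E, B1->F, B4->S, B3->F, B6->S, B5->T, B8->F
deduplicating events, the covered set is: B1=F, B2=E, B3=F, B4=S, B5=T, B6=S, B8=F

Answer: B1=F, B2=E, B3=F, B4=S, B5=T, B6=S, B8=F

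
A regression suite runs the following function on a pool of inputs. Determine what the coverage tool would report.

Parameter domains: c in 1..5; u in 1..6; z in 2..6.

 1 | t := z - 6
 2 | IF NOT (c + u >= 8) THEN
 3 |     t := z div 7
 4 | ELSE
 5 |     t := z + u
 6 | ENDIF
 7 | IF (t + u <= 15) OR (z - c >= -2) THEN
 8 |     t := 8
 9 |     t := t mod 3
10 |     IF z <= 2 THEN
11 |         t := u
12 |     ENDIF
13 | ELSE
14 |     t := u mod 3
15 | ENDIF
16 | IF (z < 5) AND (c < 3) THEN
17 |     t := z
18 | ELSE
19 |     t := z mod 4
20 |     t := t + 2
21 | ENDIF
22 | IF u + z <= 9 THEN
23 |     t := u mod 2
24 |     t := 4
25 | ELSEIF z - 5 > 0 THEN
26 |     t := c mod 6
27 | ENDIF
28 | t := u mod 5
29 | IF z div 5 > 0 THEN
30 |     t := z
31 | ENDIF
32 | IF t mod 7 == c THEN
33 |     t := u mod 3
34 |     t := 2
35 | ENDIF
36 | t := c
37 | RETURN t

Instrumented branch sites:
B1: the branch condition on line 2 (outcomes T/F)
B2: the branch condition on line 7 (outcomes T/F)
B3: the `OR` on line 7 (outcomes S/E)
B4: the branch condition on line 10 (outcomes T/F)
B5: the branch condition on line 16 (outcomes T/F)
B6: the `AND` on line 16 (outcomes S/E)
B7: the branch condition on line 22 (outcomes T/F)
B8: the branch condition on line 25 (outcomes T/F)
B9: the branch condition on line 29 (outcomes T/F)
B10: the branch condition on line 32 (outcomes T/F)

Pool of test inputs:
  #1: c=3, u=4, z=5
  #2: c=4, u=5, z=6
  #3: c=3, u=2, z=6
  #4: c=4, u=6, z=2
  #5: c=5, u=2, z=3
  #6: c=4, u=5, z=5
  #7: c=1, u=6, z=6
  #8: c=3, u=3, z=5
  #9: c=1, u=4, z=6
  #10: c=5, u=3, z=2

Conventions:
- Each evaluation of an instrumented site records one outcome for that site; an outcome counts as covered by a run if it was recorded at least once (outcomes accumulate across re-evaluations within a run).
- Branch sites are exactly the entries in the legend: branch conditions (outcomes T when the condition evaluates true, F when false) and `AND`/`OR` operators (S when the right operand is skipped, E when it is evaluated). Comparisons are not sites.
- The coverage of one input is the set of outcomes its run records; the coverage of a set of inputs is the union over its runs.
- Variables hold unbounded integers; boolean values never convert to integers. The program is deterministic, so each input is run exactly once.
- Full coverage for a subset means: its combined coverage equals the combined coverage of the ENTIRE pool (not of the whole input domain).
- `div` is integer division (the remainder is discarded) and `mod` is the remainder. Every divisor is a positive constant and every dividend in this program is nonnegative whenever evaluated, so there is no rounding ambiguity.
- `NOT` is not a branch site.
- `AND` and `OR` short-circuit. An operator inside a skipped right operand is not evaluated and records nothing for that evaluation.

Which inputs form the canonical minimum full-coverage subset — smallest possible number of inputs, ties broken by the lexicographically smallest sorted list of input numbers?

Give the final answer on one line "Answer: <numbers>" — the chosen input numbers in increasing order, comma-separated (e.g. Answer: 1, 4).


run #1 (c=3, u=4, z=5) runs B1->T, B3->S, B2->T, B4->F, B6->S, B5->F, B7->T, B9->T, B10->F; records B1=T, B2=T, B3=S, B4=F, B5=F, B6=S, B7=T, B9=T, B10=F
run #2 (c=4, u=5, z=6) runs B1->F, B3->E, B2->T, B4->F, B6->S, B5->F, B7->F, B8->T, B9->T, B10->F; records B1=F, B2=T, B3=E, B4=F, B5=F, B6=S, B7=F, B8=T, B9=T, B10=F
run #3 (c=3, u=2, z=6) runs B1->T, B3->S, B2->T, B4->F, B6->S, B5->F, B7->T, B9->T, B10->F; records B1=T, B2=T, B3=S, B4=F, B5=F, B6=S, B7=T, B9=T, B10=F
run #4 (c=4, u=6, z=2) runs B1->F, B3->S, B2->T, B4->T, B6->E, B5->F, B7->T, B9->F, B10->F; records B1=F, B2=T, B3=S, B4=T, B5=F, B6=E, B7=T, B9=F, B10=F
run #5 (c=5, u=2, z=3) runs B1->T, B3->S, B2->T, B4->F, B6->E, B5->F, B7->T, B9->F, B10->F; records B1=T, B2=T, B3=S, B4=F, B5=F, B6=E, B7=T, B9=F, B10=F
run #6 (c=4, u=5, z=5) runs B1->F, B3->S, B2->T, B4->F, B6->S, B5->F, B7->F, B8->F, B9->T, B10->F; records B1=F, B2=T, B3=S, B4=F, B5=F, B6=S, B7=F, B8=F, B9=T, B10=F
run #7 (c=1, u=6, z=6) runs B1->T, B3->S, B2->T, B4->F, B6->S, B5->F, B7->F, B8->T, B9->T, B10->F; records B1=T, B2=T, B3=S, B4=F, B5=F, B6=S, B7=F, B8=T, B9=T, B10=F
run #8 (c=3, u=3, z=5) runs B1->T, B3->S, B2->T, B4->F, B6->S, B5->F, B7->T, B9->T, B10->F; records B1=T, B2=T, B3=S, B4=F, B5=F, B6=S, B7=T, B9=T, B10=F
run #9 (c=1, u=4, z=6) runs B1->T, B3->S, B2->T, B4->F, B6->S, B5->F, B7->F, B8->T, B9->T, B10->F; records B1=T, B2=T, B3=S, B4=F, B5=F, B6=S, B7=F, B8=T, B9=T, B10=F
run #10 (c=5, u=3, z=2) runs B1->F, B3->S, B2->T, B4->T, B6->E, B5->F, B7->T, B9->F, B10->F; records B1=F, B2=T, B3=S, B4=T, B5=F, B6=E, B7=T, B9=F, B10=F
pool-wide coverage (17 outcomes): B1=T, B1=F, B2=T, B3=S, B3=E, B4=T, B4=F, B5=F, B6=S, B6=E, B7=T, B7=F, B8=T, B8=F, B9=T, B9=F, B10=F
size 1 is not enough: best union over all size-1 subsets is 10/17
size 2 is not enough: best union over all size-2 subsets is 15/17
size 3 is not enough: best union over all size-3 subsets is 16/17
inputs {1, 2, 4, 6} (size 4) cover everything; no size-4 subset with a lexicographically smaller index list covers all 17
Answer: 1, 2, 4, 6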